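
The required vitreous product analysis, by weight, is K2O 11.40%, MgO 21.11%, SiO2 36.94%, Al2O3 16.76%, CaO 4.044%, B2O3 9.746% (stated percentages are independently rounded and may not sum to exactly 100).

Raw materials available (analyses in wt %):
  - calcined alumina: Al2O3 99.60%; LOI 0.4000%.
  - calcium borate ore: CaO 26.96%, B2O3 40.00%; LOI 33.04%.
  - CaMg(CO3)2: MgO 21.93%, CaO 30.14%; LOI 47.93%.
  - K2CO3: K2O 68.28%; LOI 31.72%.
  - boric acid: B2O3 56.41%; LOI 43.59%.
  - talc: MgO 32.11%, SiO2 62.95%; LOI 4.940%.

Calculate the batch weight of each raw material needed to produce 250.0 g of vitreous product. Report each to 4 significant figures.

Exact precision is kept from first step to last — the intermediate values appear, rounded to 4 significant digits, in the printout; every reported number is rounded just once; derived quantities, which include LOI, the totals, glass mass, the yield, the six compositions, are re-derived at full precision, exactly as shown in question or answer, starting from the weights on 250.0 g of glass.
Target oxide masses per 250.0 g vitreous product:
  K2O: 11.40% × 250.0 = 28.50 g
  MgO: 21.11% × 250.0 = 52.78 g
  SiO2: 36.94% × 250.0 = 92.35 g
  Al2O3: 16.76% × 250.0 = 41.90 g
  CaO: 4.044% × 250.0 = 10.11 g
  B2O3: 9.746% × 250.0 = 24.36 g
Sums-versus-targets review on the weights just shown, against the basis in use (summed amounts equal target values up to rounding of the answer):
  K2O: 41.74·0.6828 = 28.50 g (target 28.50 g)
  MgO: 25.85·0.2193 + 146.7·0.3211 = 52.77 g (target 52.78 g)
  SiO2: 146.7·0.6295 = 92.35 g (target 92.35 g)
  Al2O3: 42.07·0.9960 = 41.90 g (target 41.90 g)
  CaO: 8.603·0.2696 + 25.85·0.3014 = 10.11 g (target 10.11 g)
  B2O3: 8.603·0.4000 + 37.09·0.5641 = 24.36 g (target 24.36 g)
Consistency of the glass mass: batch Σ − ignition loss = 250.0 g (per-oxide target masses sum to 250.0 g; versus the stated basis of 250.0 g — deltas are rounding alone).
Whole-batch sum: Σ batch = 302.1 g; ignition loss, Σ(batch × LOI) = 52.06 g; as yield: glass ÷ batch → 82.77%.

Batch per 250.0 g vitreous product:
  calcined alumina: 42.07 g
  calcium borate ore: 8.603 g
  CaMg(CO3)2: 25.85 g
  K2CO3: 41.74 g
  boric acid: 37.09 g
  talc: 146.7 g
Total batch = 302.1 g; LOI loss = 52.06 g; yield = 82.77%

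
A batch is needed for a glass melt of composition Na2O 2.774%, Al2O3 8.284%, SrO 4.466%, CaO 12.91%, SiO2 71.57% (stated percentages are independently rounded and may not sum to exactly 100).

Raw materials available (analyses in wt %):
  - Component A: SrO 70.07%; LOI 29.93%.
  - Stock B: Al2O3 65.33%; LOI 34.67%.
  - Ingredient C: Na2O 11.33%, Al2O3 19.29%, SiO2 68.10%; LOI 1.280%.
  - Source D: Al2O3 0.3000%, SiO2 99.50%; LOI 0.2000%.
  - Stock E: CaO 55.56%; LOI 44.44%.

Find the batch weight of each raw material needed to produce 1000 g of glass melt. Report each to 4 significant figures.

Batch per 1000 g glass melt:
  Component A: 63.74 g
  Stock B: 51.98 g
  Ingredient C: 244.8 g
  Source D: 551.7 g
  Stock E: 232.4 g
Total batch = 1145 g; LOI loss = 144.6 g; yield = 87.37%

Mid-chain values appear rounded off to 4 significant figures in the working; all internal work runs at full float precision at every stage; exactly one rounding lands on every reported value. Derived quantities (glass mass, yield, LOI, the five compositions, the totals) are rebuilt using the weight values on 1000 g of glass in full float precision exactly as shown in problem or answer.
Oxide mass targets, per 1000 g glass melt:
  Na2O: 2.774% × 1000 = 27.74 g
  Al2O3: 8.284% × 1000 = 82.84 g
  SrO: 4.466% × 1000 = 44.66 g
  CaO: 12.91% × 1000 = 129.1 g
  SiO2: 71.57% × 1000 = 715.7 g
Verifying the oxide balance with the batch weights as given, against the basis in use (every target is met by its sum inside rounding margins):
  Na2O: 244.8·0.1133 = 27.74 g (target 27.74 g)
  Al2O3: 51.98·0.6533 + 244.8·0.1929 + 551.7·0.003000 = 82.84 g (target 82.84 g)
  SrO: 63.74·0.7007 = 44.66 g (target 44.66 g)
  CaO: 232.4·0.5556 = 129.1 g (target 129.1 g)
  SiO2: 244.8·0.6810 + 551.7·0.9950 = 715.7 g (target 715.7 g)
Glass-mass closure: the batch minus its LOI: 1000 g (the targets, summed, come to 1000 g; basis as stated: 1000 g — differing by rounding only).
Whole-batch sum: Σ batch = 1145 g; ignition loss, Σ(batch × LOI) = 144.6 g; yield, glass over the total, = 87.37%.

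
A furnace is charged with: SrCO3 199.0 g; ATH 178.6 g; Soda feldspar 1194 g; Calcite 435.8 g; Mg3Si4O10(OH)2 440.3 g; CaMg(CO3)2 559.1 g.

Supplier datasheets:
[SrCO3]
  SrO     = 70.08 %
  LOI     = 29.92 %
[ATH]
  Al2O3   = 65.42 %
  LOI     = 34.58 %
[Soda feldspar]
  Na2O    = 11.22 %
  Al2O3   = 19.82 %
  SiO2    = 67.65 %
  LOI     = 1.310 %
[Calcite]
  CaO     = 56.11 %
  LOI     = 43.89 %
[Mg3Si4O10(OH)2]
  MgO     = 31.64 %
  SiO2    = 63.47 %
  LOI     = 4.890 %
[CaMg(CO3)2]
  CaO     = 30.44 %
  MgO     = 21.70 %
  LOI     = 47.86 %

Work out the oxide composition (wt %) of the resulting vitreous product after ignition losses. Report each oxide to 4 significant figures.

Glass mass = 2389 g (batch 3007 − LOI 617.3).
Composition: Na2O 5.607%, SrO 5.836%, CaO 17.36%, MgO 10.91%, Al2O3 14.79%, SiO2 45.50%

Full float precision is carried at all times; the intermediate values are displayed, with 4-significant-digit rounding, within the worked lines — each reported value is rounded a single time; the derived quantities are re-derived in full precision (the totals, yield, LOI, the six compositions, net glass mass) from the weighed amounts at 2389 g of glass exactly as printed in question or answer.
Oxide masses out of the charge:
  Na2O: 1194·0.1122 = 134.0 g
  SrO: 199.0·0.7008 = 139.5 g
  CaO: 435.8·0.5611 + 559.1·0.3044 = 414.7 g
  MgO: 440.3·0.3164 + 559.1·0.2170 = 260.6 g
  Al2O3: 178.6·0.6542 + 1194·0.1982 = 353.5 g
  SiO2: 1194·0.6765 + 440.3·0.6347 = 1087 g
LOI: 199.0·0.2992 + 178.6·0.3458 + 1194·0.01310 + 435.8·0.4389 + 440.3·0.04890 + 559.1·0.4786 = 617.3 g
Resulting glass, batch − LOI: 3007 − 617.3 = 2389 g (consistent with Σ oxide mass)
each wt % is 100 × oxide ÷ glass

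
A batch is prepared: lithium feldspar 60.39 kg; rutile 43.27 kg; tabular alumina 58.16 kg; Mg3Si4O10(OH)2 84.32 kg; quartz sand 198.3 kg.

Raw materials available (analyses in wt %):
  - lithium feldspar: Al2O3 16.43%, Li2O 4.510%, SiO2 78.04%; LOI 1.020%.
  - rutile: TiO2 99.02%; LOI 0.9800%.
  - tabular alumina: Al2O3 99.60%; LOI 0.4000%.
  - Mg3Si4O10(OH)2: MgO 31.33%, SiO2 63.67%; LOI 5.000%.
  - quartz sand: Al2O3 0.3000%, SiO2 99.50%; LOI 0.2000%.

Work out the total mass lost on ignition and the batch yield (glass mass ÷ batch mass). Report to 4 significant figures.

The working math keeps exact precision throughout. Values along the way are displayed rounded to 4 significant digits at each printed step. Every reported result is rounded once only — the derived quantities (yield, net glass mass, ignition loss, totals, five oxide percentages) are carried starting from the weights for 438.6 kg of glass in full precision, exactly as printed in question or answer.
Loss on ignition, line by line:
  lithium feldspar: 60.39 × 0.01020 = 0.6160 kg
  rutile: 43.27 × 0.009800 = 0.4240 kg
  tabular alumina: 58.16 × 0.004000 = 0.2326 kg
  Mg3Si4O10(OH)2: 84.32 × 0.05000 = 4.216 kg
  quartz sand: 198.3 × 0.002000 = 0.3966 kg
Total LOI = 5.885 kg
Glass = batch − LOI = 444.4 − 5.885 = 438.6 kg

LOI loss = 5.885 kg; glass = 438.6 kg; yield = 98.68%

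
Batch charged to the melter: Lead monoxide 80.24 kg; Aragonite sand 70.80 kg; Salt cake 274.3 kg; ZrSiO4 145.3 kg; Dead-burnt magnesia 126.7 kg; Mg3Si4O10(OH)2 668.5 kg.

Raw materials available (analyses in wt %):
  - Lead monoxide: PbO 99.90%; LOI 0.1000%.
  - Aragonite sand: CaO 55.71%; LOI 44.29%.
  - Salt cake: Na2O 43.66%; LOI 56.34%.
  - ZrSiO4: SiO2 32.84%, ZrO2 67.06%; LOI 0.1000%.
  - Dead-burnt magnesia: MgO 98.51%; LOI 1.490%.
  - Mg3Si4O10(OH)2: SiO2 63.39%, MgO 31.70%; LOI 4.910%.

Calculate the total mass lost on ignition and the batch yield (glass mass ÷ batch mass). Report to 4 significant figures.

LOI loss = 220.8 kg; glass = 1145 kg; yield = 83.83%

All internal work maintains exact precision at every stage; values along the way are displayed (rounded to 4 significant figures) in the working. Each reported figure sees exactly one rounding. The derived quantities are rebuilt at full float precision (LOI, the totals, the six compositions, glass mass, the yield) using the weight values at 1145 kg of glass, precisely as stated by question or answer.
Per-material ignition loss:
  Lead monoxide: 80.24 × 0.001000 = 0.08024 kg
  Aragonite sand: 70.80 × 0.4429 = 31.36 kg
  Salt cake: 274.3 × 0.5634 = 154.5 kg
  ZrSiO4: 145.3 × 0.001000 = 0.1453 kg
  Dead-burnt magnesia: 126.7 × 0.01490 = 1.888 kg
  Mg3Si4O10(OH)2: 668.5 × 0.04910 = 32.82 kg
Total LOI = 220.8 kg
Glass = batch − LOI = 1366 − 220.8 = 1145 kg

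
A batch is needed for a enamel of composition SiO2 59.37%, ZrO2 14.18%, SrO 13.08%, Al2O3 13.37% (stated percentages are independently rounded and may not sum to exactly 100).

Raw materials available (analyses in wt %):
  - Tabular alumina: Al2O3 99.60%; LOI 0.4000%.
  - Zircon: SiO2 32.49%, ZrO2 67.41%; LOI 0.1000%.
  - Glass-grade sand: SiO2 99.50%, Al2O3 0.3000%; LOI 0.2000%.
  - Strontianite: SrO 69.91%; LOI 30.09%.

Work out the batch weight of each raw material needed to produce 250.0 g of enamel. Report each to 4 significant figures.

Batch per 250.0 g enamel:
  Tabular alumina: 33.16 g
  Zircon: 52.59 g
  Glass-grade sand: 132.0 g
  Strontianite: 46.77 g
Total batch = 264.5 g; LOI loss = 14.52 g; yield = 94.51%

The intermediate values are printed with 4-significant-figure rounding between the steps. Every computation holds full precision at all times — a single rounding produces every reported value — derived quantities, including net glass mass, the yield, LOI, totals, four oxide percentages, are carried from the weighed amounts per 250.0 g of glass at full precision precisely as stated by the question or the answer.
The oxide mass targets at 250.0 g enamel:
  SiO2: 59.37% × 250.0 = 148.4 g
  ZrO2: 14.18% × 250.0 = 35.45 g
  SrO: 13.08% × 250.0 = 32.70 g
  Al2O3: 13.37% × 250.0 = 33.42 g
A balance pass over the oxides, with the batch weights as given, versus the basis set out (every target is met by its sum net of answer rounding effects):
  SiO2: 52.59·0.3249 + 132.0·0.9950 = 148.4 g (target 148.4 g)
  ZrO2: 52.59·0.6741 = 35.45 g (target 35.45 g)
  SrO: 46.77·0.6991 = 32.70 g (target 32.70 g)
  Al2O3: 33.16·0.9960 + 132.0·0.003000 = 33.42 g (target 33.42 g)
Auditing the glass mass value: total batch − LOI = 250.0 g (the targets, summed, come to 250.0 g; against the stated basis, 250.0 g — rounding explains the deltas).
Summing the batch: Σ batch = 264.5 g; loss to ignition Σ batch·LOI = 14.52 g; yield = glass ÷ total batch = 94.51%.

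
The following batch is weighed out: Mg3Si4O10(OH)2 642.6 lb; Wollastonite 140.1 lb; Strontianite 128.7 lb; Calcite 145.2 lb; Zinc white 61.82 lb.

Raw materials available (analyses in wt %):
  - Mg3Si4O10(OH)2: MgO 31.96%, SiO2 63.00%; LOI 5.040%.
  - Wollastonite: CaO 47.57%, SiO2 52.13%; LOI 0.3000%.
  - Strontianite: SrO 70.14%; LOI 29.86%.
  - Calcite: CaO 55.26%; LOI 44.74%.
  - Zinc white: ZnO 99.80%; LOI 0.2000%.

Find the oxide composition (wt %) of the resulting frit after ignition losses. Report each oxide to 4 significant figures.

Glass mass = 982.1 lb (batch 1118 − LOI 136.3).
Composition: CaO 14.96%, SrO 9.192%, ZnO 6.282%, MgO 20.91%, SiO2 48.66%

All internal work runs at full precision from first step to last; intermediates are printed, rounded to four significant figures, between the steps. Every reported number is rounded only once; derived quantities, including net glass mass, five oxide percentages, yield, ignition loss, totals, are recomputed from the weighed amounts on 982.1 lb of glass at exact precision, as given in the problem or answer text.
Delivered oxide masses:
  CaO: 140.1·0.4757 + 145.2·0.5526 = 146.9 lb
  SrO: 128.7·0.7014 = 90.27 lb
  ZnO: 61.82·0.9980 = 61.70 lb
  MgO: 642.6·0.3196 = 205.4 lb
  SiO2: 642.6·0.6300 + 140.1·0.5213 = 477.9 lb
LOI: 642.6·0.05040 + 140.1·0.003000 + 128.7·0.2986 + 145.2·0.4474 + 61.82·0.002000 = 136.3 lb
Glass mass = batch − LOI = 1118 − 136.3 = 982.1 lb (= Σ oxide masses)
wt % = oxide mass / glass mass × 100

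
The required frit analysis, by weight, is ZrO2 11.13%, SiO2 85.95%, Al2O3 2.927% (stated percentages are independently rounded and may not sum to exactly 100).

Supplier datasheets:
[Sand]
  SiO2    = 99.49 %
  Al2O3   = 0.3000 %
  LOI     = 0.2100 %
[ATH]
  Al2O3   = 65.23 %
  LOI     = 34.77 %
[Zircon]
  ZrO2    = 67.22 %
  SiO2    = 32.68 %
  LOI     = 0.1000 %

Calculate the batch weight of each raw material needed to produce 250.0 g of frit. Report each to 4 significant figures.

Rounding to four significant figures extends to every mid-chain value as printed. All arithmetic carries full float precision end to end; each reported number takes just one rounding; the derived quantities, including the yield, totals, ignition loss, glass mass, three oxide percentages, are computed using the weight values on 250.0 g of glass at full float precision, precisely as stated by the problem or answer text.
Target oxide masses per 250.0 g frit:
  ZrO2: 11.13% × 250.0 = 27.82 g
  SiO2: 85.95% × 250.0 = 214.9 g
  Al2O3: 2.927% × 250.0 = 7.318 g
Checking each oxide sum using the reported weights, versus the basis set out (sum by sum, the targets are met inside rounding margins):
  ZrO2: 41.39·0.6722 = 27.82 g (target 27.82 g)
  SiO2: 202.4·0.9949 + 41.39·0.3268 = 214.9 g (target 214.9 g)
  Al2O3: 202.4·0.003000 + 10.29·0.6523 = 7.319 g (target 7.318 g)
Consistency of the glass mass: the batch minus its LOI: 250.0 g (the targets, summed, come to 250.0 g; stated basis 250.0 g — a pure rounding effect).
Adding the batch up: Σ batch = 254.1 g; LOI removed, Σ of batch·LOI: 4.044 g; the yield ratio, glass ÷ batch: 98.41%.

Batch per 250.0 g frit:
  Sand: 202.4 g
  ATH: 10.29 g
  Zircon: 41.39 g
Total batch = 254.1 g; LOI loss = 4.044 g; yield = 98.41%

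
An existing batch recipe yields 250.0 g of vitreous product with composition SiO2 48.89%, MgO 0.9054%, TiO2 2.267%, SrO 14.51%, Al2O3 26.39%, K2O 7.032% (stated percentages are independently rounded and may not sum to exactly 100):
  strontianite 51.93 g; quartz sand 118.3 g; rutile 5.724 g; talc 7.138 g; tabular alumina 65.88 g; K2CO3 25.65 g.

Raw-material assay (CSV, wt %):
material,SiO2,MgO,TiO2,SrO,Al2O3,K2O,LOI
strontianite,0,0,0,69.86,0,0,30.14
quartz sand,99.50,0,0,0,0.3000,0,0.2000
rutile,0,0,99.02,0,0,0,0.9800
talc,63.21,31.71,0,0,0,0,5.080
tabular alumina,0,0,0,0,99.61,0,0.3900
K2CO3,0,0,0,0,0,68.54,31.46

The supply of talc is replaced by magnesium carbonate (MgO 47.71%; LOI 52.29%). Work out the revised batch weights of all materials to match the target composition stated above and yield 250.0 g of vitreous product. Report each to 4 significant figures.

Revised batch per 250.0 g vitreous product:
  strontianite: 51.93 g
  quartz sand: 122.8 g
  rutile: 5.724 g
  magnesium carbonate: 4.744 g
  tabular alumina: 65.86 g
  K2CO3: 25.65 g
Total batch = 276.7 g; LOI loss = 26.76 g

Each numeric step keeps exact precision end to end — values along the way are printed (rounded to four significant figures) on the page. Every reported figure takes just one rounding; derived quantities (LOI, glass mass, the yield, totals, the six compositions) are recomputed starting from the weights at 250.0 g of glass in full float precision, as set out in the problem or the answer.
The oxide mass targets at 250.0 g vitreous product:
  SiO2: 48.89% × 250.0 = 122.2 g
  MgO: 0.9054% × 250.0 = 2.264 g
  TiO2: 2.267% × 250.0 = 5.668 g
  SrO: 14.51% × 250.0 = 36.28 g
  Al2O3: 26.39% × 250.0 = 65.97 g
  K2O: 7.032% × 250.0 = 17.58 g
Per-oxide balance check using the reported weights, at the basis given (summed amounts equal target values net of answer rounding effects):
  SiO2: 122.8·0.9950 = 122.2 g (target 122.2 g)
  MgO: 4.744·0.4771 = 2.263 g (target 2.264 g)
  TiO2: 5.724·0.9902 = 5.668 g (target 5.668 g)
  SrO: 51.93·0.6986 = 36.28 g (target 36.28 g)
  Al2O3: 122.8·0.003000 + 65.86·0.9961 = 65.97 g (target 65.97 g)
  K2O: 25.65·0.6854 = 17.58 g (target 17.58 g)
Mass balance on the glass: the batch minus its LOI: 249.9 g (targets for the oxides total 250.0 g; stated basis 250.0 g — rounding explains the deltas).
Summing the batch: Σ batch = 276.7 g; loss to ignition Σ batch·LOI = 26.76 g; glass ÷ batch gives a yield of 90.33%.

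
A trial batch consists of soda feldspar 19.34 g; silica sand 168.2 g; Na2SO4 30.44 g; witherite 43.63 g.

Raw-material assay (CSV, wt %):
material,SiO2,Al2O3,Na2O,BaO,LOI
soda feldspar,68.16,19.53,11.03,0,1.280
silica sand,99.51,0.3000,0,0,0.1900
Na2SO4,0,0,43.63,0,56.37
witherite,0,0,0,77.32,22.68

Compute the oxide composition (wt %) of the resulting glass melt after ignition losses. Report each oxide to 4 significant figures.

Glass mass = 234.0 g (batch 261.6 − LOI 27.62).
Composition: SiO2 77.17%, Al2O3 1.830%, Na2O 6.588%, BaO 14.42%

Intermediates are displayed rounded to four significant digits in the working; all internal work keeps full precision at every stage — every reported figure sees exactly one rounding. All derived quantities, including net glass mass, ignition loss, totals, the four compositions, yield, are computed using the weight values per 234.0 g of glass at full precision, as set out in problem or answer.
Oxide masses out of the charge:
  SiO2: 19.34·0.6816 + 168.2·0.9951 = 180.6 g
  Al2O3: 19.34·0.1953 + 168.2·0.003000 = 4.282 g
  Na2O: 19.34·0.1103 + 30.44·0.4363 = 15.41 g
  BaO: 43.63·0.7732 = 33.73 g
LOI: 19.34·0.01280 + 168.2·0.001900 + 30.44·0.5637 + 43.63·0.2268 = 27.62 g
Resulting glass, batch − LOI: 261.6 − 27.62 = 234.0 g (equal to the oxide-mass sum)
percent share: oxide ÷ glass, ×100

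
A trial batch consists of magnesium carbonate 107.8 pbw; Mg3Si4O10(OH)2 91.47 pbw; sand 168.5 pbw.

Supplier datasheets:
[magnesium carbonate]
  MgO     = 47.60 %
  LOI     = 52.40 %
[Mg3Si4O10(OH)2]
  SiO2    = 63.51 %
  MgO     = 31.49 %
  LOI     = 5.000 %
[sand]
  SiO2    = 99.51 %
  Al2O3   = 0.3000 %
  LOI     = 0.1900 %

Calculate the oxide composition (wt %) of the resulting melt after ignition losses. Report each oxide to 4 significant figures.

All arithmetic keeps full precision all the way through — in-progress results appear rounded to 4 significant digits. A single rounding produces each reported figure — all derived quantities (totals, LOI, the yield, net glass mass, three oxide percentages) are computed in full precision using the weight values for 306.4 pbw of glass, as given in question or answer.
Oxide-by-oxide delivered mass:
  SiO2: 91.47·0.6351 + 168.5·0.9951 = 225.8 pbw
  Al2O3: 168.5·0.003000 = 0.5055 pbw
  MgO: 107.8·0.4760 + 91.47·0.3149 = 80.12 pbw
LOI: 107.8·0.5240 + 91.47·0.05000 + 168.5·0.001900 = 61.38 pbw
batch − LOI leaves glass = 367.8 − 61.38 = 306.4 pbw (= the summed oxide contributions)
each oxide over glass, ×100, is wt %

Glass mass = 306.4 pbw (batch 367.8 − LOI 61.38).
Composition: SiO2 73.69%, Al2O3 0.1650%, MgO 26.15%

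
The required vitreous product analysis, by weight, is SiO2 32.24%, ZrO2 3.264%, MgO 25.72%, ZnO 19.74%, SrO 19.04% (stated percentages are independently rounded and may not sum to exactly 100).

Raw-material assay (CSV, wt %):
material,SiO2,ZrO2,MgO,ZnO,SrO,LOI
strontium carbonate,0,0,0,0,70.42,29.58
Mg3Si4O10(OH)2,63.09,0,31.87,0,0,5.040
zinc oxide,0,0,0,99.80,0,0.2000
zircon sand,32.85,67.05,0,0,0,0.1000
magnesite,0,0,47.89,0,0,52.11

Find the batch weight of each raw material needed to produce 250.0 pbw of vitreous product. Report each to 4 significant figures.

The working math keeps full float precision from start to finish; in-progress results are displayed, rounded to four significant figures, when written out — each reported number includes exactly one rounding. Derived quantities (yield, the five compositions, the totals, ignition loss, glass mass) are recomputed using the weight values at 250.0 pbw of glass in full precision, exactly as shown in the problem or the answer.
Oxide-by-oxide targets in 250.0 pbw vitreous product:
  SiO2: 32.24% × 250.0 = 80.60 pbw
  ZrO2: 3.264% × 250.0 = 8.160 pbw
  MgO: 25.72% × 250.0 = 64.30 pbw
  ZnO: 19.74% × 250.0 = 49.35 pbw
  SrO: 19.04% × 250.0 = 47.60 pbw
Checking each oxide sum on the weights just shown, against the basis in use (each sum matches its target mass once rounding is allowed for):
  SiO2: 121.4·0.6309 + 12.17·0.3285 = 80.59 pbw (target 80.60 pbw)
  ZrO2: 12.17·0.6705 = 8.160 pbw (target 8.160 pbw)
  MgO: 121.4·0.3187 + 53.46·0.4789 = 64.29 pbw (target 64.30 pbw)
  ZnO: 49.45·0.9980 = 49.35 pbw (target 49.35 pbw)
  SrO: 67.59·0.7042 = 47.60 pbw (target 47.60 pbw)
Consistency of the glass mass: total charge less LOI = 250.0 pbw (targets for the oxides total 250.0 pbw; versus the stated basis of 250.0 pbw — deltas are rounding alone).
Total batch = Σ batch = 304.1 pbw; loss to ignition Σ batch·LOI = 54.08 pbw; as yield: glass ÷ batch → 82.21%.

Batch per 250.0 pbw vitreous product:
  strontium carbonate: 67.59 pbw
  Mg3Si4O10(OH)2: 121.4 pbw
  zinc oxide: 49.45 pbw
  zircon sand: 12.17 pbw
  magnesite: 53.46 pbw
Total batch = 304.1 pbw; LOI loss = 54.08 pbw; yield = 82.21%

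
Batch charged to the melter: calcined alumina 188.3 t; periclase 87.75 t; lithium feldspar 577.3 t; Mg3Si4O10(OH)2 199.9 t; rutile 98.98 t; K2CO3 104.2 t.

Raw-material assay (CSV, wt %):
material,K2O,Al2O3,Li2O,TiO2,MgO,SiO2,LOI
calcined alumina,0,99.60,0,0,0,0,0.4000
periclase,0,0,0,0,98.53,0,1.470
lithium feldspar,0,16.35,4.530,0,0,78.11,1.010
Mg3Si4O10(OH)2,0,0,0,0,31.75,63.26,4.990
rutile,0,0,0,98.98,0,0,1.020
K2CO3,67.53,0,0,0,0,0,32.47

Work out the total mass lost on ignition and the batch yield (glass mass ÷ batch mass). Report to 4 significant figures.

All internal work runs at exact precision from first step to last. Mid-chain values are printed, rounded to 4 significant digits, on the page; every reported number is rounded a single time; derived quantities (totals, the six compositions, LOI, net glass mass, yield) are rebuilt from the batch weights per 1204 t of glass at full precision, as written in problem or answer.
Loss on ignition, line by line:
  calcined alumina: 188.3 × 0.004000 = 0.7532 t
  periclase: 87.75 × 0.01470 = 1.290 t
  lithium feldspar: 577.3 × 0.01010 = 5.831 t
  Mg3Si4O10(OH)2: 199.9 × 0.04990 = 9.975 t
  rutile: 98.98 × 0.01020 = 1.010 t
  K2CO3: 104.2 × 0.3247 = 33.83 t
Total LOI = 52.69 t
Glass = batch − LOI = 1256 − 52.69 = 1204 t

LOI loss = 52.69 t; glass = 1204 t; yield = 95.81%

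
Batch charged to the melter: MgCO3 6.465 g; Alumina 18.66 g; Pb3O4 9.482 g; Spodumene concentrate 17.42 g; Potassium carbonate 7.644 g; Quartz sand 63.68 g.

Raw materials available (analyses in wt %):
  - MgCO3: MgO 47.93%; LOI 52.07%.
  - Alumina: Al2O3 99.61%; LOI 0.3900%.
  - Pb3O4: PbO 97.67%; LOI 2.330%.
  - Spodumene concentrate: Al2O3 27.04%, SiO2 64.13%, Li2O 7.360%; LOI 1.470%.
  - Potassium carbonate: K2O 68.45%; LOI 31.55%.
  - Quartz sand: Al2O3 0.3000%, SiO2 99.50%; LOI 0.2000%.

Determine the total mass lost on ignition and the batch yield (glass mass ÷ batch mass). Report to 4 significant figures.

In-progress results are printed (rounded to four significant digits) across the worked steps — the working math maintains full precision through the solve. Every reported value is rounded once only — all derived quantities (totals, net glass mass, the yield, ignition loss, the six compositions) are carried from the weighed amounts at 116.9 g of glass at full float precision, as written in problem or answer.
Each material's LOI contribution:
  MgCO3: 6.465 × 0.5207 = 3.366 g
  Alumina: 18.66 × 0.003900 = 0.07277 g
  Pb3O4: 9.482 × 0.02330 = 0.2209 g
  Spodumene concentrate: 17.42 × 0.01470 = 0.2561 g
  Potassium carbonate: 7.644 × 0.3155 = 2.412 g
  Quartz sand: 63.68 × 0.002000 = 0.1274 g
Total LOI = 6.455 g
Glass = batch − LOI = 123.4 − 6.455 = 116.9 g

LOI loss = 6.455 g; glass = 116.9 g; yield = 94.77%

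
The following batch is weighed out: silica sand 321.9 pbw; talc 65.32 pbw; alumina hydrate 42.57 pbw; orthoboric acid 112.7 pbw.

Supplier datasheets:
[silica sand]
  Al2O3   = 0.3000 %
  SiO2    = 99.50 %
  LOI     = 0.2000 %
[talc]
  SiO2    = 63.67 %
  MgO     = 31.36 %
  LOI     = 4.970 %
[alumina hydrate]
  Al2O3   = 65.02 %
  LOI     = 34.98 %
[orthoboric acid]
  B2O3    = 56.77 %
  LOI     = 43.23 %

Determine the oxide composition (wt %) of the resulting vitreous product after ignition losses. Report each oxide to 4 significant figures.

Glass mass = 475.0 pbw (batch 542.5 − LOI 67.50).
Composition: Al2O3 6.031%, B2O3 13.47%, SiO2 76.19%, MgO 4.313%

The intermediate values are printed, rounded to four significant digits, within the worked lines. Each numeric step maintains exact precision in all steps; each reported result is rounded a single time; all derived quantities (the totals, four oxide percentages, the yield, LOI, net glass mass) are computed in full float precision from the batch weights per 475.0 pbw of glass, exactly as printed in the problem or the answer.
Oxide-by-oxide delivered mass:
  Al2O3: 321.9·0.003000 + 42.57·0.6502 = 28.64 pbw
  B2O3: 112.7·0.5677 = 63.98 pbw
  SiO2: 321.9·0.9950 + 65.32·0.6367 = 361.9 pbw
  MgO: 65.32·0.3136 = 20.48 pbw
LOI: 321.9·0.002000 + 65.32·0.04970 + 42.57·0.3498 + 112.7·0.4323 = 67.50 pbw
Resulting glass, batch − LOI: 542.5 − 67.50 = 475.0 pbw (= the summed oxide contributions)
wt %: oxide over glass, times 100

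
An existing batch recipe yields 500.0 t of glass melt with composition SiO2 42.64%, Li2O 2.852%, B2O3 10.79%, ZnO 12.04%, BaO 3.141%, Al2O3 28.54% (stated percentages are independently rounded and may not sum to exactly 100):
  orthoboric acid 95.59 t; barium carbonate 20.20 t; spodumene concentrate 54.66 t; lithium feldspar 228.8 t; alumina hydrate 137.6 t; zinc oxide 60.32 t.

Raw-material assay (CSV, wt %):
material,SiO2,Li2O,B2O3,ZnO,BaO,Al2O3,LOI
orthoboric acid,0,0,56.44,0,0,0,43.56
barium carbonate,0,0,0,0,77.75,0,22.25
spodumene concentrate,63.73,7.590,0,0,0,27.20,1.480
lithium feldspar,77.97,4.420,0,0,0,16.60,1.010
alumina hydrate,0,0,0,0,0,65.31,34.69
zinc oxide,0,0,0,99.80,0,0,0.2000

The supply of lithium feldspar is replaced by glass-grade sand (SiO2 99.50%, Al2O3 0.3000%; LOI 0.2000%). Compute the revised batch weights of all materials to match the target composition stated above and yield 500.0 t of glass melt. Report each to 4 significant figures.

Revised batch per 500.0 t glass melt:
  orthoboric acid: 95.59 t
  barium carbonate: 20.20 t
  spodumene concentrate: 187.9 t
  glass-grade sand: 93.93 t
  alumina hydrate: 139.8 t
  zinc oxide: 60.32 t
Total batch = 597.7 t; LOI loss = 97.72 t

Each numeric step carries exact precision at all times; mid-chain values are rounded off to 4 significant figures when displayed. Every reported figure includes exactly one rounding — derived quantities, including the yield, the totals, the six compositions, net glass mass, ignition loss, are computed using the weight values for 500.0 t of glass in full precision, exactly as shown in either problem or answer.
Target oxide masses per 500.0 t glass melt:
  SiO2: 42.64% × 500.0 = 213.2 t
  Li2O: 2.852% × 500.0 = 14.26 t
  B2O3: 10.79% × 500.0 = 53.95 t
  ZnO: 12.04% × 500.0 = 60.20 t
  BaO: 3.141% × 500.0 = 15.70 t
  Al2O3: 28.54% × 500.0 = 142.7 t
Sums-versus-targets review per the reported batch figures, versus the basis set out (delivered sums recover each target net of answer rounding effects):
  SiO2: 187.9·0.6373 + 93.93·0.9950 = 213.2 t (target 213.2 t)
  Li2O: 187.9·0.07590 = 14.26 t (target 14.26 t)
  B2O3: 95.59·0.5644 = 53.95 t (target 53.95 t)
  ZnO: 60.32·0.9980 = 60.20 t (target 60.20 t)
  BaO: 20.20·0.7775 = 15.71 t (target 15.70 t)
  Al2O3: 187.9·0.2720 + 93.93·0.003000 + 139.8·0.6531 = 142.7 t (target 142.7 t)
Consistency of the glass mass: Σ batch − LOI loss = 500.0 t (summing oxide targets gives 500.0 t; with the basis standing at 500.0 t — differing by rounding only).
Summing the batch: Σ batch = 597.7 t; LOI removed, Σ of batch·LOI: 97.72 t; yield, glass over the total, = 83.65%.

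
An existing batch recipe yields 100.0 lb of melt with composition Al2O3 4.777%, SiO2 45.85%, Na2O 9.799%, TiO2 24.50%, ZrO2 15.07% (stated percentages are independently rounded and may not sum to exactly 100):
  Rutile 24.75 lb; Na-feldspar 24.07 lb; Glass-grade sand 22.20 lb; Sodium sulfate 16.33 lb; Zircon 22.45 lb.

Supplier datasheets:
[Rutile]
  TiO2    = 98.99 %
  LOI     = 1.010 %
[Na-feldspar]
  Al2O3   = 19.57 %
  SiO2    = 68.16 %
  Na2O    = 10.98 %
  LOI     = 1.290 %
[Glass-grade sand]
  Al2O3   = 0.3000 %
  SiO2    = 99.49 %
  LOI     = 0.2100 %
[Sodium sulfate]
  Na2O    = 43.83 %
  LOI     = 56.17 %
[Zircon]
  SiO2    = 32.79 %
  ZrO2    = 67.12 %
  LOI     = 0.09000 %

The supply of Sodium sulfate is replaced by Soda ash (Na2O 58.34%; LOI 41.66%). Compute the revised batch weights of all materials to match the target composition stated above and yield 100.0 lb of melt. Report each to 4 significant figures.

Each numeric step keeps full precision end to end. Mid-chain values appear rounded to 4 significant figures alongside each step — a single rounding finalizes each reported figure — derived quantities, which include the totals, five oxide percentages, glass mass, ignition loss, yield, are computed at exact precision, as given in question or answer, from the batch weights on 100.0 lb of glass.
Oxide mass targets, per 100.0 lb melt:
  Al2O3: 4.777% × 100.0 = 4.777 lb
  SiO2: 45.85% × 100.0 = 45.85 lb
  Na2O: 9.799% × 100.0 = 9.799 lb
  TiO2: 24.50% × 100.0 = 24.50 lb
  ZrO2: 15.07% × 100.0 = 15.07 lb
Checking each oxide sum per the reported batch figures, for the quoted basis mass (oxide sums agree with the targets given rounding of the digits):
  Al2O3: 24.07·0.1957 + 22.20·0.003000 = 4.777 lb (target 4.777 lb)
  SiO2: 24.07·0.6816 + 22.20·0.9949 + 22.45·0.3279 = 45.85 lb (target 45.85 lb)
  Na2O: 24.07·0.1098 + 12.27·0.5834 = 9.801 lb (target 9.799 lb)
  TiO2: 24.75·0.9899 = 24.50 lb (target 24.50 lb)
  ZrO2: 22.45·0.6712 = 15.07 lb (target 15.07 lb)
The glass-mass cross-check: batch total minus LOI = 100.0 lb (the Σ of target masses is 100.0 lb; basis as stated: 100.0 lb — any gap is answer rounding).
Batch total: Σ batch = 105.7 lb; Σ batch·LOI gives LOI loss = 5.739 lb; as yield: glass ÷ batch → 94.57%.

Revised batch per 100.0 lb melt:
  Rutile: 24.75 lb
  Na-feldspar: 24.07 lb
  Glass-grade sand: 22.20 lb
  Soda ash: 12.27 lb
  Zircon: 22.45 lb
Total batch = 105.7 lb; LOI loss = 5.739 lb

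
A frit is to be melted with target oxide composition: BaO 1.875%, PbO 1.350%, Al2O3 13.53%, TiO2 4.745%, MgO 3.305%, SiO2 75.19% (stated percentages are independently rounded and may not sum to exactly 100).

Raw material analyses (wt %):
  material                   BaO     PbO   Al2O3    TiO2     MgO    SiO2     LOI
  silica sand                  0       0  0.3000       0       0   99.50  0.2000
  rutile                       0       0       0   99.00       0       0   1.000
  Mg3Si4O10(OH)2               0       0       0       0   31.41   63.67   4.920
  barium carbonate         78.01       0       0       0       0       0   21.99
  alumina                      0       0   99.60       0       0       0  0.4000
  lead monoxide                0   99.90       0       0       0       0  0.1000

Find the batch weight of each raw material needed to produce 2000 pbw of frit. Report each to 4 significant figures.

Every computation carries exact precision end to end; values along the way appear (rounded to 4 significant figures) at each printed step — each reported value is rounded once only — the derived quantities are carried from the weighed amounts on 2000 pbw of glass at full precision (six oxide percentages, the yield, net glass mass, LOI, the totals) as given in the problem or the answer.
Target masses of each oxide per 2000 pbw frit:
  BaO: 1.875% × 2000 = 37.50 pbw
  PbO: 1.350% × 2000 = 27.00 pbw
  Al2O3: 13.53% × 2000 = 270.6 pbw
  TiO2: 4.745% × 2000 = 94.90 pbw
  MgO: 3.305% × 2000 = 66.10 pbw
  SiO2: 75.19% × 2000 = 1504 pbw
Balance tally, oxide-wise, applying the batch weights above, for the quoted basis mass (sums match the target masses once rounding is allowed for):
  BaO: 48.07·0.7801 = 37.50 pbw (target 37.50 pbw)
  PbO: 27.03·0.9990 = 27.00 pbw (target 27.00 pbw)
  Al2O3: 1377·0.003000 + 267.5·0.9960 = 270.6 pbw (target 270.6 pbw)
  TiO2: 95.86·0.9900 = 94.90 pbw (target 94.90 pbw)
  MgO: 210.4·0.3141 = 66.09 pbw (target 66.10 pbw)
  SiO2: 1377·0.9950 + 210.4·0.6367 = 1504 pbw (target 1504 pbw)
Glass-mass sanity pass: total charge less LOI = 2000 pbw (oxide target masses add up to 2000 pbw; versus the stated basis of 2000 pbw — any gap is answer rounding).
Whole-batch sum: Σ batch = 2026 pbw; loss to ignition Σ batch·LOI = 25.73 pbw; yield, glass over the total, = 98.73%.

Batch per 2000 pbw frit:
  silica sand: 1377 pbw
  rutile: 95.86 pbw
  Mg3Si4O10(OH)2: 210.4 pbw
  barium carbonate: 48.07 pbw
  alumina: 267.5 pbw
  lead monoxide: 27.03 pbw
Total batch = 2026 pbw; LOI loss = 25.73 pbw; yield = 98.73%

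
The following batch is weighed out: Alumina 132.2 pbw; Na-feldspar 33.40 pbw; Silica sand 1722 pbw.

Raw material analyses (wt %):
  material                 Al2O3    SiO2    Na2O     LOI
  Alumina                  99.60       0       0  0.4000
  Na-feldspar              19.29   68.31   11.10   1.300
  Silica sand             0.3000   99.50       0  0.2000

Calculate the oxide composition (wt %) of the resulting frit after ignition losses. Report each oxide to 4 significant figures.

Glass mass = 1883 pbw (batch 1888 − LOI 4.407).
Composition: Al2O3 7.608%, SiO2 92.19%, Na2O 0.1969%

The whole derivation keeps full float precision all the way through. In-progress results are printed rounded to 4 significant digits between the steps — every reported number is rounded just once; derived quantities are recomputed starting from the weights per 1883 pbw of glass in full precision (the totals, ignition loss, the yield, net glass mass, the three compositions) exactly as printed in the problem or answer text.
Oxide masses out of the charge:
  Al2O3: 132.2·0.9960 + 33.40·0.1929 + 1722·0.003000 = 143.3 pbw
  SiO2: 33.40·0.6831 + 1722·0.9950 = 1736 pbw
  Na2O: 33.40·0.1110 = 3.707 pbw
LOI: 132.2·0.004000 + 33.40·0.01300 + 1722·0.002000 = 4.407 pbw
Glass = total batch minus LOI = 1888 − 4.407 = 1883 pbw (= Σ oxide masses)
each wt % is 100 × oxide ÷ glass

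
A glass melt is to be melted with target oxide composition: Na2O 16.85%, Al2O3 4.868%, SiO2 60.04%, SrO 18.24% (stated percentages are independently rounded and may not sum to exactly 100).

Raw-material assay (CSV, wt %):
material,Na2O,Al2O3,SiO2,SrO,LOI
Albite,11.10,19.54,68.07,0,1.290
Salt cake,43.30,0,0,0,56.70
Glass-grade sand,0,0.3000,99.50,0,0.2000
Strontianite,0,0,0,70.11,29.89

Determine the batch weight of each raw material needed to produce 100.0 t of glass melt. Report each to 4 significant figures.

Batch per 100.0 t glass melt:
  Albite: 24.24 t
  Salt cake: 32.70 t
  Glass-grade sand: 43.76 t
  Strontianite: 26.02 t
Total batch = 126.7 t; LOI loss = 26.72 t; yield = 78.92%

In-progress results appear (rounded to four significant figures) in the printout — the working math keeps full precision all the way through; exactly one rounding lands on each reported number — derived quantities (the yield, the four compositions, glass mass, ignition loss, totals) are computed at full precision from the weighed amounts per 100.0 t of glass, exactly as printed in either problem or answer.
Target oxide masses per 100.0 t glass melt:
  Na2O: 16.85% × 100.0 = 16.85 t
  Al2O3: 4.868% × 100.0 = 4.868 t
  SiO2: 60.04% × 100.0 = 60.04 t
  SrO: 18.24% × 100.0 = 18.24 t
Per-oxide balance check on the weights just shown, against the basis in use (every target is met by its sum exact up to rounding of places):
  Na2O: 24.24·0.1110 + 32.70·0.4330 = 16.85 t (target 16.85 t)
  Al2O3: 24.24·0.1954 + 43.76·0.003000 = 4.868 t (target 4.868 t)
  SiO2: 24.24·0.6807 + 43.76·0.9950 = 60.04 t (target 60.04 t)
  SrO: 26.02·0.7011 = 18.24 t (target 18.24 t)
Glass-mass closure: batch total minus LOI = 100.0 t (per-oxide target masses sum to 100.0 t; versus the stated basis of 100.0 t — gaps are rounding artifacts).
Summing the batch: Σ batch = 126.7 t; ignition loss, Σ(batch × LOI) = 26.72 t; yield: glass divided by total = 78.92%.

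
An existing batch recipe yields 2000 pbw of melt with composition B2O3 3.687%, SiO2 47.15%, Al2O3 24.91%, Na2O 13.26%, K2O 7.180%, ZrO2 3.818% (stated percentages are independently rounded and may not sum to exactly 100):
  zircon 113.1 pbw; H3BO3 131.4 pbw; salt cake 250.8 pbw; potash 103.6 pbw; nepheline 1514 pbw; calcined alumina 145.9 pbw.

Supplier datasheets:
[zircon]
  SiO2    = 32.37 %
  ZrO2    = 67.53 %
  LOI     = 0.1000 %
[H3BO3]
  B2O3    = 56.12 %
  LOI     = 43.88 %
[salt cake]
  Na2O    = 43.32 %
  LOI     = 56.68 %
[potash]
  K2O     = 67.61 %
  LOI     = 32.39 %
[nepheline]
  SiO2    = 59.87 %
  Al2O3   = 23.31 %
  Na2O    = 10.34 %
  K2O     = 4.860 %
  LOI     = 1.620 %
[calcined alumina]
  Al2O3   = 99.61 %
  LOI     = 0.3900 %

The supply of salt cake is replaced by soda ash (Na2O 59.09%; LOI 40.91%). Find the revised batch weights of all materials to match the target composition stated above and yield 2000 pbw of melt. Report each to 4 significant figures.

Revised batch per 2000 pbw melt:
  zircon: 113.1 pbw
  H3BO3: 131.4 pbw
  soda ash: 183.9 pbw
  potash: 103.6 pbw
  nepheline: 1514 pbw
  calcined alumina: 145.9 pbw
Total batch = 2192 pbw; LOI loss = 191.7 pbw

Mid-chain values are displayed, rounded to four significant digits, in the working. All arithmetic maintains full precision through the solve. Each reported value is rounded a single time. The derived quantities, which include the totals, net glass mass, the yield, the six compositions, LOI, are rebuilt in exact precision, exactly as printed in problem or answer, from the batch weights on 2000 pbw of glass.
Target masses of each oxide per 2000 pbw melt:
  B2O3: 3.687% × 2000 = 73.74 pbw
  SiO2: 47.15% × 2000 = 943.0 pbw
  Al2O3: 24.91% × 2000 = 498.2 pbw
  Na2O: 13.26% × 2000 = 265.2 pbw
  K2O: 7.180% × 2000 = 143.6 pbw
  ZrO2: 3.818% × 2000 = 76.36 pbw
Oxide-by-oxide audit applying the batch weights above, against the basis in use (summed amounts equal target values up to rounding of the answer):
  B2O3: 131.4·0.5612 = 73.74 pbw (target 73.74 pbw)
  SiO2: 113.1·0.3237 + 1514·0.5987 = 943.0 pbw (target 943.0 pbw)
  Al2O3: 1514·0.2331 + 145.9·0.9961 = 498.2 pbw (target 498.2 pbw)
  Na2O: 183.9·0.5909 + 1514·0.1034 = 265.2 pbw (target 265.2 pbw)
  K2O: 103.6·0.6761 + 1514·0.04860 = 143.6 pbw (target 143.6 pbw)
  ZrO2: 113.1·0.6753 = 76.38 pbw (target 76.36 pbw)
Glass-mass bookkeeping: Σ batch − LOI loss = 2000 pbw (targets for the oxides total 2000 pbw; stated basis 2000 pbw — deltas are rounding alone).
Summing the batch: Σ batch = 2192 pbw; Σ batch·LOI gives LOI loss = 191.7 pbw; yield, glass over the total, = 91.26%.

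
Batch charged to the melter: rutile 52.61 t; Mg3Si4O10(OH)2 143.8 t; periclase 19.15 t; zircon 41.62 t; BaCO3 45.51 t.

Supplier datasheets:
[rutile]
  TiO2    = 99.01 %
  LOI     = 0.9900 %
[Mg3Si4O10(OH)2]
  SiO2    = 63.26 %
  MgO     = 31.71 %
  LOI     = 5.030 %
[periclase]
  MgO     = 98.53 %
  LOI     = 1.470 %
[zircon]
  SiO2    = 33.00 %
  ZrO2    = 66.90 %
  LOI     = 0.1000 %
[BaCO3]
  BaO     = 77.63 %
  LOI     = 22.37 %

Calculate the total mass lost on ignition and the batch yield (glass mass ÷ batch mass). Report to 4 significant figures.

LOI loss = 18.26 t; glass = 284.4 t; yield = 93.97%

The whole derivation maintains full precision in all steps — intermediates are shown rounded to four significant figures between the steps; each reported value includes exactly one rounding. Derived quantities are rebuilt from the weighed amounts on 284.4 t of glass at full precision (glass mass, totals, ignition loss, the yield, five oxide percentages) as they appear in the problem or answer text.
Material-by-material LOI:
  rutile: 52.61 × 0.009900 = 0.5208 t
  Mg3Si4O10(OH)2: 143.8 × 0.05030 = 7.233 t
  periclase: 19.15 × 0.01470 = 0.2815 t
  zircon: 41.62 × 0.001000 = 0.04162 t
  BaCO3: 45.51 × 0.2237 = 10.18 t
Total LOI = 18.26 t
Glass = batch − LOI = 302.7 − 18.26 = 284.4 t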